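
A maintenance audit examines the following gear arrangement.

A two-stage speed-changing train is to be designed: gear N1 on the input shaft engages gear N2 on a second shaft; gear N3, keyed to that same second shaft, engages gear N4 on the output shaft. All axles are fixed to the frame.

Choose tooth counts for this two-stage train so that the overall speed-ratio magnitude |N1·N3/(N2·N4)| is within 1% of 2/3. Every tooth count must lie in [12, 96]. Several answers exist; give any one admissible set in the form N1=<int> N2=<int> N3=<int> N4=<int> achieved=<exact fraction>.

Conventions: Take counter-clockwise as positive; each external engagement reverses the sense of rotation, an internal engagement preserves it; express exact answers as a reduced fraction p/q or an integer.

2-stage fixed-axis compound train for ratio 2/3
target = 2/3 in lowest terms: an exact hit needs N1·N3 = k·2 and N2·N4 = k·3 for one integer k, every count in [12, 96]; additionally prefer no 1:1 stage (N1 ≠ N2, N3 ≠ N4)
k = 1…77: no 1:1-free in-range split of k·2 and k·3 into factor pairs; take k = 78
k = 78: N1·N3 = 156 = 12·13, N2·N4 = 234 = 13·18
achieved = 12·13/(13·18) = 2/3; |achieved − target| = 0 ≤ 1/150 ✓

N1=12 N2=13 N3=13 N4=18 achieved=2/3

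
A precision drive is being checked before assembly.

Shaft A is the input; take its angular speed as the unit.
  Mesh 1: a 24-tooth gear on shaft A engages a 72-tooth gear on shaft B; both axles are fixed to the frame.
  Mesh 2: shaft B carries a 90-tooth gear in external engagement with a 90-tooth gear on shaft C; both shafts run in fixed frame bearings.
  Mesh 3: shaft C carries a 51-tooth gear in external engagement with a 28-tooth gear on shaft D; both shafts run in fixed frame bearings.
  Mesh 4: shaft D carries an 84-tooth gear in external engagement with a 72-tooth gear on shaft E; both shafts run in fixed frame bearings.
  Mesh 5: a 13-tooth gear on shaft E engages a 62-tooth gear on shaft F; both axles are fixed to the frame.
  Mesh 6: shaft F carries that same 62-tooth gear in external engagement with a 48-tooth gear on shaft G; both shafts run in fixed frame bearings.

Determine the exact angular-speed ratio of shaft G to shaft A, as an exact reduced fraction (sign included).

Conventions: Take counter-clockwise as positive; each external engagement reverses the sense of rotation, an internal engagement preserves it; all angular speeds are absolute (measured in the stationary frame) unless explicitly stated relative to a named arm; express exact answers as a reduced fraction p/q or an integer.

class = fixed-axis compound train [6 meshes; 6 ratios multiply, 6 sense flips]
mesh 1 [24T→72T]: running ratio 1/3, sense −
mesh 2 [90T→90T]: running ratio 1/3, sense +
mesh 3 [51T→28T]: running ratio 17/28, sense −
mesh 4 [84T→72T]: running ratio 17/24, sense +
mesh 5 [13T→62T]: running ratio 221/1488, sense −
mesh 6 [62T→48T]: running ratio 221/1152, sense +
ω_out/ω_in = 221/1152

221/1152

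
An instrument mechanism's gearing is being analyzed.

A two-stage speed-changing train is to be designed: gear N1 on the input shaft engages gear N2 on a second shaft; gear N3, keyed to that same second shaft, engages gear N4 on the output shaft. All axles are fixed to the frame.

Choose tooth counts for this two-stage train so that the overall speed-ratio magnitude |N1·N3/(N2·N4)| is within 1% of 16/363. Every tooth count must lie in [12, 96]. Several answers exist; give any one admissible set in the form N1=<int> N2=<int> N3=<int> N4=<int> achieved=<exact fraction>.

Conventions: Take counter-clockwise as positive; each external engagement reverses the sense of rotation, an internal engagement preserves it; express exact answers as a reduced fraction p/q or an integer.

2-stage fixed-axis compound train for ratio 16/363
target = 16/363 in lowest terms: an exact hit needs N1·N3 = k·16 and N2·N4 = k·363 for one integer k, every count in [12, 96]; additionally prefer no 1:1 stage (N1 ≠ N2, N3 ≠ N4)
k = 1…11: no 1:1-free in-range split of k·16 and k·363 into factor pairs; take k = 12
k = 12: N1·N3 = 192 = 12·16, N2·N4 = 4356 = 66·66
achieved = 12·16/(66·66) = 16/363; |achieved − target| = 0 ≤ 4/9075 ✓

N1=12 N2=66 N3=16 N4=66 achieved=16/363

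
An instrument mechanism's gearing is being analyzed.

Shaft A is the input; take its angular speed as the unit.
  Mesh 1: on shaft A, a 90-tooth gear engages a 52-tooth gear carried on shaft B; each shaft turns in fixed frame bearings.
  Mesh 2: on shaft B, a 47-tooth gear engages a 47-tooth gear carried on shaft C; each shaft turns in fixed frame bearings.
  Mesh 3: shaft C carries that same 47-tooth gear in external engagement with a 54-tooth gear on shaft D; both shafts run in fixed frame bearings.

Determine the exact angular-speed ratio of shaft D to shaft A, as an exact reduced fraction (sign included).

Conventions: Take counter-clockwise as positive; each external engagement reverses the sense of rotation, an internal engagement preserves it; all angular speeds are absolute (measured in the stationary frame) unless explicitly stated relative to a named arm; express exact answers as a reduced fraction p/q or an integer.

class = fixed-axis compound train [3 meshes; 3 ratios multiply, 3 sense flips]
mesh 1 [90T→52T]: running ratio 45/26, sense −
mesh 2 [47T→47T]: running ratio 45/26, sense +
mesh 3 [47T→54T]: running ratio 235/156, sense −
ω_out/ω_in = -235/156

-235/156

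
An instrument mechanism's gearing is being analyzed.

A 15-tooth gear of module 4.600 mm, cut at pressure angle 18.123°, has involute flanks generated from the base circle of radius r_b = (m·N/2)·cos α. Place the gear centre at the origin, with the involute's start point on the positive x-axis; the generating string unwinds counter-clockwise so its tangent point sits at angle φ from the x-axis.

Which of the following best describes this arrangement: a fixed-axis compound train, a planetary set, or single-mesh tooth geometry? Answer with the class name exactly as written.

recognized (one wheel, involute flank): single-mesh tooth geometry, m = 4.600, N = 15
classification: single-mesh tooth geometry

single-mesh tooth geometry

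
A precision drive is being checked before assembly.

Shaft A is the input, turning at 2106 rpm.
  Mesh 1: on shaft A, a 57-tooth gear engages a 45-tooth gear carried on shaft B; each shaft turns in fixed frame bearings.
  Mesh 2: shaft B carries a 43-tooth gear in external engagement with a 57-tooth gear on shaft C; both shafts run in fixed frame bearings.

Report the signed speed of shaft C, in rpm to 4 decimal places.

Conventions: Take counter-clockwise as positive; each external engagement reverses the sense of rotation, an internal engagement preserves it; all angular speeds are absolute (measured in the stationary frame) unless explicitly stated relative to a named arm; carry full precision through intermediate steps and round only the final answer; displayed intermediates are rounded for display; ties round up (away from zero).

+2012.4000 rpm

recognized (3 fixed axles, 2 meshes): fixed-axis compound train
mesh 1 [57T→45T]: ω = 2106.0000×57/45 = 2667.6000 rpm, sense flips to −
mesh 2 [43T→57T]: ω = 2667.6000×43/57 = 2012.4000 rpm, sense flips to +
signed output speed = +2012.4000 rpm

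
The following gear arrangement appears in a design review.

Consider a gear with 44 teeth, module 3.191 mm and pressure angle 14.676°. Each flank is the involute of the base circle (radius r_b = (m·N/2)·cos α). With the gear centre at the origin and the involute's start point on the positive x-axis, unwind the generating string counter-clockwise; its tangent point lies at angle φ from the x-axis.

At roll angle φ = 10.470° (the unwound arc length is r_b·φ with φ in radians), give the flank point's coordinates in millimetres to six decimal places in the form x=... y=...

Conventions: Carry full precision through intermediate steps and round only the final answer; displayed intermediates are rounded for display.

recognized (one wheel, involute flank): single-mesh tooth geometry, m = 3.191, N = 44
pitch radius r_p = m·N/2 = 3.191·44/2 = 70.202000
base radius r_b = r_p·cos α = 70.202000·cos 14.676° = 67.911587
roll angle φ = 10.470° = 0.18273597 rad
x = r_b·(cos φ + φ·sin φ) = 69.036005
y = r_b·(sin φ − φ·cos φ) = 0.137671

x=69.036005 y=0.137671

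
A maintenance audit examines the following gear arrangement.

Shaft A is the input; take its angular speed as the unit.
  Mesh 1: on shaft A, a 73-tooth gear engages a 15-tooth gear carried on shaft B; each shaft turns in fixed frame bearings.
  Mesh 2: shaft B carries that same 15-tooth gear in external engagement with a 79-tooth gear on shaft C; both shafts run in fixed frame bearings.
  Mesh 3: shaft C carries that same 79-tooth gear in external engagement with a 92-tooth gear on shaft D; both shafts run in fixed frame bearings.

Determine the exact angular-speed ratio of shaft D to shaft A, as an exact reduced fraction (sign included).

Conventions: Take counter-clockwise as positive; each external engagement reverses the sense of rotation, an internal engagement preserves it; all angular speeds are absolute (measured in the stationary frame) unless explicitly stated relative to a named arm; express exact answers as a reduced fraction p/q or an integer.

-73/92

class = fixed-axis compound train [3 meshes; 3 ratios multiply, 3 sense flips]
mesh 1 [73T→15T]: running ratio 73/15, sense −
mesh 2 [15T→79T]: running ratio 73/79, sense +
mesh 3 [79T→92T]: running ratio 73/92, sense −
ω_out/ω_in = -73/92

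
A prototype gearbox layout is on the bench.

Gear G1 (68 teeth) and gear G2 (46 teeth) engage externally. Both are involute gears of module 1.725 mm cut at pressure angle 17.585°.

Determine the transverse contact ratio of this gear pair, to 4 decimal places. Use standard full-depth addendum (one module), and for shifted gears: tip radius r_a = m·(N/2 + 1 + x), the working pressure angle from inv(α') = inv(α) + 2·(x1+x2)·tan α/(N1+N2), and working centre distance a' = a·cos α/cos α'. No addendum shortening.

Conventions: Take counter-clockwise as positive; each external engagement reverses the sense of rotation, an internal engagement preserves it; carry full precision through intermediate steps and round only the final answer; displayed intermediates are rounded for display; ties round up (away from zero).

single-mesh involute tooth geometry (68T engaging 46T at module 1.725)
base radii: r_b1 = 55.909273, r_b2 = 37.820979
tip radii: r_a1 = 60.375000, r_a2 = 41.400000
no profile shift: α' = α, a' = a
action lengths: √(r_a1²−r_b1²) = 22.788018, √(r_a2²−r_b2²) = 16.838454
base pitch p_b = π·m·cos α = 5.166005
CR = (22.788018 + 16.838454 − 98.325000·sin 17.58500°)/5.166005 = 1.920341
contact ratio ≈ 1.9203

1.9203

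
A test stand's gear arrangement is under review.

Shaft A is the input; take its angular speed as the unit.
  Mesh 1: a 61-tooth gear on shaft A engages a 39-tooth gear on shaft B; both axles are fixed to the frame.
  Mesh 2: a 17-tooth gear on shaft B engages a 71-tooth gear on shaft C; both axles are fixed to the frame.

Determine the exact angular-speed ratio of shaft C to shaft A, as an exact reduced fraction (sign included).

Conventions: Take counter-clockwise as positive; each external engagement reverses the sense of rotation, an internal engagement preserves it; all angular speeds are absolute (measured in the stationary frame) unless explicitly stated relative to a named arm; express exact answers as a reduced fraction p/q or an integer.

class = fixed-axis compound train [2 meshes; 2 ratios multiply, 2 sense flips]
mesh 1 [61T→39T]: running ratio 61/39, sense −
mesh 2 [17T→71T]: running ratio 1037/2769, sense +
ω_out/ω_in = 1037/2769

1037/2769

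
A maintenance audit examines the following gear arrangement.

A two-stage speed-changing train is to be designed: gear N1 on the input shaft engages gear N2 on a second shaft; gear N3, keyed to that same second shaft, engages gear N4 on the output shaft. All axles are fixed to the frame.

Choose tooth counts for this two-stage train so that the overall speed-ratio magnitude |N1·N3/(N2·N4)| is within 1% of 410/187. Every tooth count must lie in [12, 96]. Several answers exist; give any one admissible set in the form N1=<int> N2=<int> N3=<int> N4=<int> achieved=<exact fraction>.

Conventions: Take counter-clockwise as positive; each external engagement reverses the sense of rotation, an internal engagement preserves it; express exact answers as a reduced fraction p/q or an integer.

N1=20 N2=17 N3=41 N4=22 achieved=410/187

2-stage fixed-axis compound train for ratio 410/187
target = 410/187 in lowest terms: an exact hit needs N1·N3 = k·410 and N2·N4 = k·187 for one integer k, every count in [12, 96]; additionally prefer no 1:1 stage (N1 ≠ N2, N3 ≠ N4)
k = 1: no 1:1-free in-range split of k·410 and k·187 into factor pairs; take k = 2
k = 2: N1·N3 = 820 = 20·41, N2·N4 = 374 = 17·22
achieved = 20·41/(17·22) = 410/187; |achieved − target| = 0 ≤ 41/1870 ✓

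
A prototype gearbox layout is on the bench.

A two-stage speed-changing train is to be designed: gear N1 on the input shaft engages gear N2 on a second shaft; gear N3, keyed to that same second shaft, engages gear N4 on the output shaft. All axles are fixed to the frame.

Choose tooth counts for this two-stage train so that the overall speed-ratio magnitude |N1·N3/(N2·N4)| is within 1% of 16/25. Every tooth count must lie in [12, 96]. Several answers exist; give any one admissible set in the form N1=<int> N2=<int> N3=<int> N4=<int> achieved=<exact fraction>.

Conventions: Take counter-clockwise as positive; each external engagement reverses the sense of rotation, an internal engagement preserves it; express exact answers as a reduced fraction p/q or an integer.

N1=12 N2=15 N3=12 N4=15 achieved=16/25

design class (target 16/25): fixed-axis compound train
target = 16/25 in lowest terms: an exact hit needs N1·N3 = k·16 and N2·N4 = k·25 for one integer k, every count in [12, 96]; additionally prefer no 1:1 stage (N1 ≠ N2, N3 ≠ N4)
k = 1…8: no 1:1-free in-range split of k·16 and k·25 into factor pairs; take k = 9
k = 9: N1·N3 = 144 = 12·12, N2·N4 = 225 = 15·15
achieved = 12·12/(15·15) = 16/25; |achieved − target| = 0 ≤ 4/625 ✓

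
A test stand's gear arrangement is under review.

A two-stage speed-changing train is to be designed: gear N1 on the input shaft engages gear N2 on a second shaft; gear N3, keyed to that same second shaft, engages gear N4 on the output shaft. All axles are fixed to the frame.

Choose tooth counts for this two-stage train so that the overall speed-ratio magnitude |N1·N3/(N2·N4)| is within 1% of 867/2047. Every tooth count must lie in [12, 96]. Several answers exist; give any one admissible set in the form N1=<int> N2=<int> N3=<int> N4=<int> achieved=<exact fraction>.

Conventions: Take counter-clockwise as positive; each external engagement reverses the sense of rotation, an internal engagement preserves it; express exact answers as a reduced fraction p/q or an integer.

2-stage fixed-axis compound train for ratio 867/2047
target = 867/2047 in lowest terms: an exact hit needs N1·N3 = k·867 and N2·N4 = k·2047 for one integer k, every count in [12, 96]; additionally prefer no 1:1 stage (N1 ≠ N2, N3 ≠ N4)
k = 1: N1·N3 = 867 = 17·51, N2·N4 = 2047 = 23·89
achieved = 17·51/(23·89) = 867/2047; |achieved − target| = 0 ≤ 867/204700 ✓

N1=17 N2=23 N3=51 N4=89 achieved=867/2047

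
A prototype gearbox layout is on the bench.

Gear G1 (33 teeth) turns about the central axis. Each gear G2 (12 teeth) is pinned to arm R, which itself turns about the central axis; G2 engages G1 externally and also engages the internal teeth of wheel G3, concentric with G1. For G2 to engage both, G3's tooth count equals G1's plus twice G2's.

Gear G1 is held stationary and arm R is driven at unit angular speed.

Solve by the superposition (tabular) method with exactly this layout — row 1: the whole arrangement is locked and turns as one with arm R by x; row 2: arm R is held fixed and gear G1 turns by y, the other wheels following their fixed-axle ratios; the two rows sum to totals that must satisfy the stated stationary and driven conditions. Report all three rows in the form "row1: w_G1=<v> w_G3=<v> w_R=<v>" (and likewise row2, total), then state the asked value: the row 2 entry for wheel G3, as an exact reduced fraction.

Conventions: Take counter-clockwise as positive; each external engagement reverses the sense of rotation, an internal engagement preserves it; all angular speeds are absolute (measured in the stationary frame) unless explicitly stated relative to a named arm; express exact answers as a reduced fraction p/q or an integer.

planetary set (33T centre, 12T on arm, 57T internal) — Willis relation
row 1: whole set turns with the arm by x
superposition row 2 [arm held]: sun y, ring −(33/57)·y, arm 0
boundary: total ω_sun = x + y = 0 and total ω_arm = x = 1  ⇒  y = -1, x = 1
row 2 ring = −(33/57)·(-1) = 11/19
totals (row 1 + row 2): sun 1 + (-1) = 0, ring 1 + 11/19 = 30/19, arm 1 + 0 = 1
asked cell (row2, ring) = 11/19

row1: w_G1=1 w_G3=1 w_R=1
row2: w_G1=-1 w_G3=11/19 w_R=0
total: w_G1=0 w_G3=30/19 w_R=1
asked value: 11/19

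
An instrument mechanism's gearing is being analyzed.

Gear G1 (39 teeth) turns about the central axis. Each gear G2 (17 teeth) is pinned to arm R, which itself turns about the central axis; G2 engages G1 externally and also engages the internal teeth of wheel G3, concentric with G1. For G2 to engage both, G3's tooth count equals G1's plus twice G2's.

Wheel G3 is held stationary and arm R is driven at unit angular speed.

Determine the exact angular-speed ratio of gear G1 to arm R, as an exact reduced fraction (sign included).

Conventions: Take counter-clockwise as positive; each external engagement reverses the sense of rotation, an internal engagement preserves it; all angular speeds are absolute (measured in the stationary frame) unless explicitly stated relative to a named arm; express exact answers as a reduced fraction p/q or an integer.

class = planetary set [G3 = 39+2·17 = 73; Willis about the carrier]
ring teeth: 39 + 2·17 = 73
39(ω_sun−ω_arm) = −73(ω_ring−ω_arm),  ω_ring = 0, ω_arm = 1
ω_sun = 1 − (73/39)(0−1) = 112/39
ω_out/ω_in = 112/39

112/39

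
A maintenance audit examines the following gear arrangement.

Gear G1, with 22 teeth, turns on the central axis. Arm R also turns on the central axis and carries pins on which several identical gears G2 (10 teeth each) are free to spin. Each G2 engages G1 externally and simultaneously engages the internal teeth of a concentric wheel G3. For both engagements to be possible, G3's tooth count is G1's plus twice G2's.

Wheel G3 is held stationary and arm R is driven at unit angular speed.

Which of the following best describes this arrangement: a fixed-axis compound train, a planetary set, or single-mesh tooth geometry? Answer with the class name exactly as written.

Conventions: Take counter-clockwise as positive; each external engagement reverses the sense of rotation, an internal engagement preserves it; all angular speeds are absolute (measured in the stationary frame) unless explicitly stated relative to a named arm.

planetary set

topology: planetary set — G1 22T / G2 10T / G3 42T, arm = carrier (Willis)
classification: planetary set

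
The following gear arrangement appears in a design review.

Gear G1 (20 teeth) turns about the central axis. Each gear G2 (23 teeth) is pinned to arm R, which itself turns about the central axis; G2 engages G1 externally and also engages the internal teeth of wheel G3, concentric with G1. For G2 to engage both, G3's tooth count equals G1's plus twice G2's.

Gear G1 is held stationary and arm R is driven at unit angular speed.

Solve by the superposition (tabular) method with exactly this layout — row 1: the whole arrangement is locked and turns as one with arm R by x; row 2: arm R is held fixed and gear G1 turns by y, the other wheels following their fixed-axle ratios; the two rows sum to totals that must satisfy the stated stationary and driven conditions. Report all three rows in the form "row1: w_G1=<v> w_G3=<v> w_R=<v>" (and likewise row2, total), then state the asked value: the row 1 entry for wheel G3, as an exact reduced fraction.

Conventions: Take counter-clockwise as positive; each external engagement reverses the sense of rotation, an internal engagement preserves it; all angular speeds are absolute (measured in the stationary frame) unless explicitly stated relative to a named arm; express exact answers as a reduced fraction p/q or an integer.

row1: w_G1=1 w_G3=1 w_R=1
row2: w_G1=-1 w_G3=10/33 w_R=0
total: w_G1=0 w_G3=43/33 w_R=1
asked value: 1

topology: planetary set — G1 20T / G2 23T / G3 66T, arm = carrier (Willis)
row 1 (train locked, turned with arm): all members turn x
row 2 — arm fixed, fixed-axis ratios: sun y, ring −(20/66)·y, arm 0
boundary: total ω_sun = x + y = 0 and total ω_arm = x = 1  ⇒  y = -1, x = 1
row 2 ring = −(20/66)·(-1) = 10/33
totals (row 1 + row 2): sun 1 + (-1) = 0, ring 1 + 10/33 = 43/33, arm 1 + 0 = 1
asked cell (row1, ring) = 1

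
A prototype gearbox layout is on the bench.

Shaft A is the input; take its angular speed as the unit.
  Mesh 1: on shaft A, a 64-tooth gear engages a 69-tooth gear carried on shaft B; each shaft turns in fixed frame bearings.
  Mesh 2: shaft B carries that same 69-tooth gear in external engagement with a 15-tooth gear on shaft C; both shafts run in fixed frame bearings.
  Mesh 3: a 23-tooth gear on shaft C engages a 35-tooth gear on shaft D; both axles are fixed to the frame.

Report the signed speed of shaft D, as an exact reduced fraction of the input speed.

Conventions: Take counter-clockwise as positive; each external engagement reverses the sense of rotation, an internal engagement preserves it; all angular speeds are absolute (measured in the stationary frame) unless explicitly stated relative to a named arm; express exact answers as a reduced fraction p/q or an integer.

-1472/525

3-mesh fixed-axis compound train (all bearings frame-fixed)
mesh 1 [64T→69T]: |ω|/ω_in = 1×64/69 = 64/69, sense flips to −
mesh 2 [69T→15T]: |ω|/ω_in = (64/69)×69/15 = 64/15, sense flips to +
mesh 3 [23T→35T]: |ω|/ω_in = (64/15)×23/35 = 1472/525, sense flips to −
signed output speed (× input speed) = -1472/525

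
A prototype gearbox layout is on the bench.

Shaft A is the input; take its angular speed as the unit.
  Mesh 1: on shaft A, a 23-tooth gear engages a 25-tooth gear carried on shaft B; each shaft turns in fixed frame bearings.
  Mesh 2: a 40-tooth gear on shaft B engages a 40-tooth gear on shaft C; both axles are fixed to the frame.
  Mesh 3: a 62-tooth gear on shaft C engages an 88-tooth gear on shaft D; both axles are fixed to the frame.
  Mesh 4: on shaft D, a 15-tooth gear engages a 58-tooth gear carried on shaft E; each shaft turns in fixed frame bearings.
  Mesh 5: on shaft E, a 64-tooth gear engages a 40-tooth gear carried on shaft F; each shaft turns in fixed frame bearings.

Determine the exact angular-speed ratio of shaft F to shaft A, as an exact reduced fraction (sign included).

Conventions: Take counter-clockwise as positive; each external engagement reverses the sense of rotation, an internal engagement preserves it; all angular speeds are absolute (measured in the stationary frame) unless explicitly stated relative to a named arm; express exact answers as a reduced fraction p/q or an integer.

class = fixed-axis compound train [5 meshes; 5 ratios multiply, 5 sense flips]
mesh 1 [23T→25T]: running ratio 23/25, sense −
mesh 2 [40T→40T]: running ratio 23/25, sense +
mesh 3 [62T→88T]: running ratio 713/1100, sense −
mesh 4 [15T→58T]: running ratio 2139/12760, sense +
mesh 5 [64T→40T]: running ratio 2139/7975, sense −
ω_out/ω_in = -2139/7975

-2139/7975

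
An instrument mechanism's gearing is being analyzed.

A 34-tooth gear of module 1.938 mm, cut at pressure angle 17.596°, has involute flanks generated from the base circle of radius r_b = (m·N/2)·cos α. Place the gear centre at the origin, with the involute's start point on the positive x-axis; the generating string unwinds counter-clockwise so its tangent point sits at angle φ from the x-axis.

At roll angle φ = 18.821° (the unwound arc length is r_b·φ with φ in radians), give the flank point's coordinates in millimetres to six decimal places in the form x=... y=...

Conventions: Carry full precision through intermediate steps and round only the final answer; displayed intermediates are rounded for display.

topology: single-mesh involute geometry — m = 1.938, N = 34
pitch radius r_p = m·N/2 = 1.938·34/2 = 32.946000
base radius r_b = r_p·cos α = 32.946000·cos 17.596° = 31.404515
roll angle φ = 18.821° = 0.32848842 rad
x = r_b·(cos φ + φ·sin φ) = 33.053428
y = r_b·(sin φ − φ·cos φ) = 0.367060

x=33.053428 y=0.367060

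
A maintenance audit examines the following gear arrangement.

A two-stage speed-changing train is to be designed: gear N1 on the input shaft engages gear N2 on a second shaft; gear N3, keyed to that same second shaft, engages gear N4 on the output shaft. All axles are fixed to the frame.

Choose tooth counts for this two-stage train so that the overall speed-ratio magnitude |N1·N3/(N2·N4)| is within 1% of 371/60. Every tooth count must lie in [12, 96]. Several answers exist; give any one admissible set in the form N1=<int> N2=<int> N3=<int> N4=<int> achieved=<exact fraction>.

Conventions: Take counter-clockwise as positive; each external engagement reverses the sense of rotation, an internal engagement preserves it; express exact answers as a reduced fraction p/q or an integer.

N1=21 N2=12 N3=53 N4=15 achieved=371/60

2-stage fixed-axis compound train for ratio 371/60
target = 371/60 in lowest terms: an exact hit needs N1·N3 = k·371 and N2·N4 = k·60 for one integer k, every count in [12, 96]; additionally prefer no 1:1 stage (N1 ≠ N2, N3 ≠ N4)
k = 1…2: no 1:1-free in-range split of k·371 and k·60 into factor pairs; take k = 3
k = 3: N1·N3 = 1113 = 21·53, N2·N4 = 180 = 12·15
achieved = 21·53/(12·15) = 371/60; |achieved − target| = 0 ≤ 371/6000 ✓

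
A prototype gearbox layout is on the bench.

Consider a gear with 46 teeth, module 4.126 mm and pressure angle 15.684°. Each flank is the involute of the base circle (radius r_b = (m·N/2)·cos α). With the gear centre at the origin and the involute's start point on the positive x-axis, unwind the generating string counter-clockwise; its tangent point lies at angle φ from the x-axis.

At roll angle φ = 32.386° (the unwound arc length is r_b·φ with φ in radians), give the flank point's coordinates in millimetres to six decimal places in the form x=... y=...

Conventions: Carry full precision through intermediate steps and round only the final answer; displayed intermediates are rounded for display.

class = single-mesh tooth geometry [base-circle involute, m = 4.126, 46T]
pitch radius r_p = m·N/2 = 4.126·46/2 = 94.898000
base radius r_b = r_p·cos α = 94.898000·cos 15.684° = 91.364689
roll angle φ = 32.386° = 0.56524233 rad
x = r_b·(cos φ + φ·sin φ) = 104.814868
y = r_b·(sin φ − φ·cos φ) = 5.326250

x=104.814868 y=5.326250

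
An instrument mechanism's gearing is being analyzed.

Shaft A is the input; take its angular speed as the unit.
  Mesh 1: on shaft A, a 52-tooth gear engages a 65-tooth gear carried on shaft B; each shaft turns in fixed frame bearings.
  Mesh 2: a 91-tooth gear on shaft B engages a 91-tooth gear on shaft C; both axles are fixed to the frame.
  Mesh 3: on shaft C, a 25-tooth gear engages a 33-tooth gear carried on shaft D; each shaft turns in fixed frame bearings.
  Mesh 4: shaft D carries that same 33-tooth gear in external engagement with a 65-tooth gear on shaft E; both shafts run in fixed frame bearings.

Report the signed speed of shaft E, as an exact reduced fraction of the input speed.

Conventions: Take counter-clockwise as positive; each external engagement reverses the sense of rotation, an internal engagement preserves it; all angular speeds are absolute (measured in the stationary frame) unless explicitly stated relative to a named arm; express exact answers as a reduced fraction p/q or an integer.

4-mesh fixed-axis compound train (all bearings frame-fixed)
mesh 1 [52T→65T]: |ω|/ω_in = 1×52/65 = 4/5, sense flips to −
mesh 2 [91T→91T]: |ω|/ω_in = (4/5)×91/91 = 4/5, sense flips to +
mesh 3 [25T→33T]: |ω|/ω_in = (4/5)×25/33 = 20/33, sense flips to −
mesh 4 [33T→65T]: |ω|/ω_in = (20/33)×33/65 = 4/13, sense flips to +
signed output speed (× input speed) = 4/13

4/13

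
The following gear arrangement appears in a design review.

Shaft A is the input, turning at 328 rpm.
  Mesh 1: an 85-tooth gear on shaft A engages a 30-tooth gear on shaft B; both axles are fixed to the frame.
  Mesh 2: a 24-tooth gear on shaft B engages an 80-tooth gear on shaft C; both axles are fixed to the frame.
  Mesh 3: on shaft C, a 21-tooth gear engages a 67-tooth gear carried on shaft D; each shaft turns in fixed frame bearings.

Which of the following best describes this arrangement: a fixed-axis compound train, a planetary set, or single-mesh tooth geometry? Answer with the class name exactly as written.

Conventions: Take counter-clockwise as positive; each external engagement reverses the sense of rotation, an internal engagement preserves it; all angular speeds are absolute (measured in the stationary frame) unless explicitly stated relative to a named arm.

3-mesh fixed-axis compound train (all bearings frame-fixed)
classification: fixed-axis compound train

fixed-axis compound train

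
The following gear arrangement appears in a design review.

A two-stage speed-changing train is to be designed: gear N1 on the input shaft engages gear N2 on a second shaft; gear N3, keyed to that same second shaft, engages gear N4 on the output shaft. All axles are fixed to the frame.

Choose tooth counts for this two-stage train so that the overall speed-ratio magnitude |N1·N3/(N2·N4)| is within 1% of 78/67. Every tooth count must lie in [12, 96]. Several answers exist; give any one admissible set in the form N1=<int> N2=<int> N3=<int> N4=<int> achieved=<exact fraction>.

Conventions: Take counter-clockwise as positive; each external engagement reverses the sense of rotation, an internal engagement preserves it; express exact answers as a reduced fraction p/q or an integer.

N1=12 N2=67 N3=78 N4=12 achieved=78/67

2-stage fixed-axis compound train for ratio 78/67
target = 78/67 in lowest terms: an exact hit needs N1·N3 = k·78 and N2·N4 = k·67 for one integer k, every count in [12, 96]; additionally prefer no 1:1 stage (N1 ≠ N2, N3 ≠ N4)
k = 1…11: no 1:1-free in-range split of k·78 and k·67 into factor pairs; take k = 12
k = 12: N1·N3 = 936 = 12·78, N2·N4 = 804 = 67·12
achieved = 12·78/(67·12) = 78/67; |achieved − target| = 0 ≤ 39/3350 ✓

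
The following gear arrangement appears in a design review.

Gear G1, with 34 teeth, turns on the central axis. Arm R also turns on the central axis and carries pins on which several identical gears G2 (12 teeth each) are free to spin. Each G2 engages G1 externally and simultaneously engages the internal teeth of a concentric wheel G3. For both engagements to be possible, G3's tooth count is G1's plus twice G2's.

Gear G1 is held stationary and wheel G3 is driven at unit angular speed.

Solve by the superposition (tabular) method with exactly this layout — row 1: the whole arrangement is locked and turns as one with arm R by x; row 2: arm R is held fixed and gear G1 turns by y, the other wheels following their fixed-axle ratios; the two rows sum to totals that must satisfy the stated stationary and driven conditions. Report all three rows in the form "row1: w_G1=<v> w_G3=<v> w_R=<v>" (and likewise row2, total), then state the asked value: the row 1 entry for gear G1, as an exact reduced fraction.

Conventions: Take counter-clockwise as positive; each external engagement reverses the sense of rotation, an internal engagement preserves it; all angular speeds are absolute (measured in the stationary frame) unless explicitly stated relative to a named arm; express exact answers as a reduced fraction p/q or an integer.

recognized (axles ride arm R): planetary set, 34/12/58 teeth
row 1 — lock + rotate with arm: ω_sun = ω_ring = ω_arm = x
row 2: sun turns y, ring = −(34/58)·y, arm 0
boundary: total ω_sun = x + y = 0 and total ω_ring = x − (34/58)·y = 1  ⇒  y = -29/46, x = 29/46
row 2 ring = −(34/58)·(-29/46) = 17/46
totals (row 1 + row 2): sun 29/46 + (-29/46) = 0, ring 29/46 + 17/46 = 1, arm 29/46 + 0 = 29/46
asked cell (row1, sun) = 29/46

row1: w_G1=29/46 w_G3=29/46 w_R=29/46
row2: w_G1=-29/46 w_G3=17/46 w_R=0
total: w_G1=0 w_G3=1 w_R=29/46
asked value: 29/46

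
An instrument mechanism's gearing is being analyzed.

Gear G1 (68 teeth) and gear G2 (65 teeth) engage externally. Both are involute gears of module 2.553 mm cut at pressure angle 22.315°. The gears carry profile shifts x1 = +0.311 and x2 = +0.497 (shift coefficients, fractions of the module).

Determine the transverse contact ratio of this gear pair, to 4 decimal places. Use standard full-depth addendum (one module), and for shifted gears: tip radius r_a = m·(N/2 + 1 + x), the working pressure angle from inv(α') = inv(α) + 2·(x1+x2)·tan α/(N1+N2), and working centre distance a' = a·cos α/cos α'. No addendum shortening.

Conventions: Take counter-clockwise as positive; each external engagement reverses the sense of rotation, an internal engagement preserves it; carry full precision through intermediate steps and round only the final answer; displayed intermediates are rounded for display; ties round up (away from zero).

recognized (one external pair, fixed centres): single-mesh tooth geometry, m = 2.553, N1 = 68, N2 = 65
base radii: r_b1 = 80.301428, r_b2 = 76.758718
tip radii: r_a1 = 90.148983, r_a2 = 86.794341
inv(α') = inv(22.315°) + 2·(+0.311+0.497)·tan α/(68+65) = 0.02595248  ⇒  α' = 23.88458°
a' = a·cos α / cos α' = 169.7745·cos 22.315°/cos 23.88458° = 171.770016
action lengths: √(r_a1²−r_b1²) = 40.969742, √(r_a2²−r_b2²) = 40.513662
base pitch p_b = π·m·cos α = 7.419835
CR = (40.969742 + 40.513662 − 171.770016·sin 23.88458°)/7.419835 = 1.608460
contact ratio ≈ 1.6085

1.6085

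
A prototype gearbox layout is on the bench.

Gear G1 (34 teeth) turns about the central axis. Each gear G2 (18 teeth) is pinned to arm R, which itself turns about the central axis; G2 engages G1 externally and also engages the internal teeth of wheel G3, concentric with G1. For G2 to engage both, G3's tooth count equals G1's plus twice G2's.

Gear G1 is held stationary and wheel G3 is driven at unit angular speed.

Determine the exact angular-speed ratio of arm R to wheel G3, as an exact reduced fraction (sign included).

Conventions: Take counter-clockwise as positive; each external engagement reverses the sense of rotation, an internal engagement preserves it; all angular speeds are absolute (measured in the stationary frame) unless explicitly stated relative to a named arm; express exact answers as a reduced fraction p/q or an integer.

35/52

class = planetary set [G3 = 34+2·18 = 70; Willis about the carrier]
ring teeth: 34 + 2·18 = 70
34(ω_sun−ω_arm) = −70(ω_ring−ω_arm),  ω_sun = 0, ω_ring = 1
34(0−ω_arm) = −70(1−ω_arm)  ⇒  104·ω_arm = 70  ⇒  ω_arm = 35/52
ω_out/ω_in = 35/52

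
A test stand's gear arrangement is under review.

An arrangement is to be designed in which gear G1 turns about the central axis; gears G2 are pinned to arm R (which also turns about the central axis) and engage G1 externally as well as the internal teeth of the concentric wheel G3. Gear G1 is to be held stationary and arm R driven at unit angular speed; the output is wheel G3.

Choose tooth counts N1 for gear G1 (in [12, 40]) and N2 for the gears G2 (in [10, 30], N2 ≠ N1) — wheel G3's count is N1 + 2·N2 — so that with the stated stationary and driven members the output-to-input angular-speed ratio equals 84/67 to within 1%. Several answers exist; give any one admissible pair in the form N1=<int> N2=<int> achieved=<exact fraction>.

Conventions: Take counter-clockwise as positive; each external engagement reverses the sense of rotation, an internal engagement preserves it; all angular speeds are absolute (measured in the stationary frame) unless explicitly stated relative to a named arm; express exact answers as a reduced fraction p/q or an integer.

N1=17 N2=25 achieved=84/67

design class (target 84/67): planetary set
Willis with ω_sun = 0: ω_ring/ω_arm = (N1+N3)/N3; set equal to 84/67  ⇒  N3/N1 = 1/(84/67 − 1) = 67/17
N3 = N1 + 2·N2  ⇒  N2/N1 = (N3/N1 − 1)/2 = (67/17 − 1)/2 = 25/17
smallest multiple with N1 ≥ 12 and N2 ≥ 10: k = 1  ⇒  N1 = 1·17 = 17, N2 = 1·25 = 25 (N1 ≤ 40, N2 ≤ 30, N2 ≠ N1 ✓), N3 = 17 + 2·25 = 67
check: (N1+N3)/N3 with N1 = 17, N3 = 67 gives 84/67; |achieved − target| = 0 ≤ 21/1675 ✓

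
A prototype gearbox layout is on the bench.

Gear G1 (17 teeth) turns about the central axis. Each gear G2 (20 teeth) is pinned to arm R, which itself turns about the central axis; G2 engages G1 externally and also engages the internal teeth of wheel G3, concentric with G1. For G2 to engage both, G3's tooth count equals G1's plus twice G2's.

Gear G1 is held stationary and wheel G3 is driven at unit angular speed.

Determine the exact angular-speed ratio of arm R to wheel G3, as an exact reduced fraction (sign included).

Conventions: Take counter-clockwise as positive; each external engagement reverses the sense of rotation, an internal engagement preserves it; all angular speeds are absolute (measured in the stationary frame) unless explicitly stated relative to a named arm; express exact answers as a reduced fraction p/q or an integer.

57/74

topology: planetary set — G1 17T / G2 20T / G3 57T, arm = carrier (Willis)
ring teeth: 17 + 2·20 = 57
17(ω_sun−ω_arm) = −57(ω_ring−ω_arm),  ω_sun = 0, ω_ring = 1
17(0−ω_arm) = −57(1−ω_arm)  ⇒  74·ω_arm = 57  ⇒  ω_arm = 57/74
ω_out/ω_in = 57/74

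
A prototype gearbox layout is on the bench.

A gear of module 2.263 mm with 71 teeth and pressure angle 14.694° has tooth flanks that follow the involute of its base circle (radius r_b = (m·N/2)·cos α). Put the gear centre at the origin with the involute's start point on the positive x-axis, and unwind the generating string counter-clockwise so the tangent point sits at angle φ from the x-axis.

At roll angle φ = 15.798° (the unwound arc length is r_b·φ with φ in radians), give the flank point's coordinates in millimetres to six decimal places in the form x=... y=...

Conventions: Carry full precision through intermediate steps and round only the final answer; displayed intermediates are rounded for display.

single-mesh involute tooth geometry (71T wheel at module 2.263)
pitch radius r_p = m·N/2 = 2.263·71/2 = 80.336500
base radius r_b = r_p·cos α = 80.336500·cos 14.694° = 77.709040
roll angle φ = 15.798° = 0.27572712 rad
x = r_b·(cos φ + φ·sin φ) = 80.607065
y = r_b·(sin φ − φ·cos φ) = 0.538869

x=80.607065 y=0.538869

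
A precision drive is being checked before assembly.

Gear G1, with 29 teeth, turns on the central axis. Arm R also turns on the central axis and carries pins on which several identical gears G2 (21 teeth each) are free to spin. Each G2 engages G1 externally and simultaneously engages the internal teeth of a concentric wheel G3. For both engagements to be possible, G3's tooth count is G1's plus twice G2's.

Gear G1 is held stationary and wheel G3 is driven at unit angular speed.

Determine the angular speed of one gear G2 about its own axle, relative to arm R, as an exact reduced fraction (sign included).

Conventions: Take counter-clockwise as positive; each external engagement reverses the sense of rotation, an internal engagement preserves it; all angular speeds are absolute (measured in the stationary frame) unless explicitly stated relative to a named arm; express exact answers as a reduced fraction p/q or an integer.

2059/2100

topology: planetary set — G1 29T / G2 21T / G3 71T, arm = carrier (Willis)
ring teeth: 29 + 2·21 = 71
29(ω_sun−ω_arm) = −71(ω_ring−ω_arm),  ω_sun = 0, ω_ring = 1
29(0−ω_arm) = −71(1−ω_arm)  ⇒  100·ω_arm = 71  ⇒  ω_arm = 71/100
sun–planet mesh: 29·(0−71/100) = −21·(ω_p−ω_arm)  ⇒  ω_p−ω_arm = 2059/2100
exact speed ratio = 2059/2100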